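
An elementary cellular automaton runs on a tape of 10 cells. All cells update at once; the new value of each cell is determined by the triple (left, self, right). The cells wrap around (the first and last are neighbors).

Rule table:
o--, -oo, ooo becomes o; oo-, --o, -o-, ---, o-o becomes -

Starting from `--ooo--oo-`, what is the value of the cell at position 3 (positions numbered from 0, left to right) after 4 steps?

--oo-o-o-o
o-o-------
---o------
----o-----
position 3 holds -

-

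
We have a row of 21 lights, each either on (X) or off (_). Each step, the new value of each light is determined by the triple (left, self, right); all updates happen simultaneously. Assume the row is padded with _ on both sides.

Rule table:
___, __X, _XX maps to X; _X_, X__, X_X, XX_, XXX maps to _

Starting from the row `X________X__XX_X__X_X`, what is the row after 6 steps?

X___XXX_______XX__XX_

__XXXXXXX__XX____X___
XXX_______XX__XXX__XX
X___XXXXXXX__XX___XX_
__XXX_______XX__XXX__
XXX___XXXXXXX__XX___X
X___XXX_______XX__XX_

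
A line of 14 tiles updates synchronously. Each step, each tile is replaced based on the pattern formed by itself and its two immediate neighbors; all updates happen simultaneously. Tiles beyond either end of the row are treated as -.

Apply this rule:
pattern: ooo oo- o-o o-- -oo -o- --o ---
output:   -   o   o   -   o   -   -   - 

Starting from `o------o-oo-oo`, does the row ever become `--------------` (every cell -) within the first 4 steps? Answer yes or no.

yes

--------oooooo
--------o----o
--------------
all cells are - at step 3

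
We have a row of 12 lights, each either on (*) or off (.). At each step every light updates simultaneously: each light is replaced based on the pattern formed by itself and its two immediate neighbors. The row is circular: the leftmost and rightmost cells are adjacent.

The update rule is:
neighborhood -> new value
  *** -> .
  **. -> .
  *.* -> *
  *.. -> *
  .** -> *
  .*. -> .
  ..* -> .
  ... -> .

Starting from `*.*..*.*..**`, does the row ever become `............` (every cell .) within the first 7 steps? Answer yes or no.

no

.*.*..*.*.*.
..*.*..*.*.*
*..*.*..*.*.
.*..*.*..*.*
*.*..*.*..*.
.*.*..*.*..*
*.*.*..*.*..
step 7 is *.*.*..*.*.., still not uniform .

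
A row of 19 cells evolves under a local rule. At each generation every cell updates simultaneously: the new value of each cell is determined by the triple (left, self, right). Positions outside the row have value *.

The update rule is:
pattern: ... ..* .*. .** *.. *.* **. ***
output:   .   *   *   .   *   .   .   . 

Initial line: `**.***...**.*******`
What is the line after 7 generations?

.*..*..............

......*.*..........
*....**.**........*
.*..*.....*......*.
.*****...***....**.
......*.*...*..*...
*....**.**.******.*
.*..*..............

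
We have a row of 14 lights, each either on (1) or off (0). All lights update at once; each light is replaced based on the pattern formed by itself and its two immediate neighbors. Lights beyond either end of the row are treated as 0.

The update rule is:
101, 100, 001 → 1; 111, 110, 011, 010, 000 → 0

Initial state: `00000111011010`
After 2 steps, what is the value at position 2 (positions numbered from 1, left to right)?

00001000100101
00010101011010
position 2 holds 0

0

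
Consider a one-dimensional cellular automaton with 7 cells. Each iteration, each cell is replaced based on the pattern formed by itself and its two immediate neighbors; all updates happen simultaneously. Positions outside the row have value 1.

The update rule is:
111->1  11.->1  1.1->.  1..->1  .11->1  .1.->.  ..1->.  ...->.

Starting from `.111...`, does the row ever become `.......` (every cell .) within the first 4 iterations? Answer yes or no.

.1111..
.11111.
.11111.  (fixed point — unchanged through iteration 4)
iteration 4 is .11111., still not uniform .

no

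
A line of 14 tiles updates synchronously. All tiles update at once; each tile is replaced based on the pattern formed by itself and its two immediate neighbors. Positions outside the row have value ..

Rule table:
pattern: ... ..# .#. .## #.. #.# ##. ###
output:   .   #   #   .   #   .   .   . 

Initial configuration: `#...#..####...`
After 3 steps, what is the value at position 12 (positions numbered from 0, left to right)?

##.####....#..
.......#..###.
......####...#
position 12 holds .

.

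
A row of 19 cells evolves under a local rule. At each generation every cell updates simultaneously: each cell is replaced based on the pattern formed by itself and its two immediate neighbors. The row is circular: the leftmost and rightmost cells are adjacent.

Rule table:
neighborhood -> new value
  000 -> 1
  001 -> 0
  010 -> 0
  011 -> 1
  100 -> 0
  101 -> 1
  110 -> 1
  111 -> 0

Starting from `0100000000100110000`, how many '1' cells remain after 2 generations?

10

generation 1: 0001111110000110111
generation 2: 0101000010110111101
count of 1: 10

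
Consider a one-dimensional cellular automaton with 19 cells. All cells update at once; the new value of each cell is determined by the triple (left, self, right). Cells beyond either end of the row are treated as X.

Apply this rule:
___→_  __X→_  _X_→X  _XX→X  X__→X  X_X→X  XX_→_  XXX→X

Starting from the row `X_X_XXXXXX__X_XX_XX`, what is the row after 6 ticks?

XXXX_XXXXX_XXXXXXXX

_XXXXXXXX_X_XXX_XXX
XXXXXXXX_XXXXX_XXXX
XXXXXXX_XXXXX_XXXXX
XXXXXX_XXXXX_XXXXXX
XXXXX_XXXXX_XXXXXXX
XXXX_XXXXX_XXXXXXXX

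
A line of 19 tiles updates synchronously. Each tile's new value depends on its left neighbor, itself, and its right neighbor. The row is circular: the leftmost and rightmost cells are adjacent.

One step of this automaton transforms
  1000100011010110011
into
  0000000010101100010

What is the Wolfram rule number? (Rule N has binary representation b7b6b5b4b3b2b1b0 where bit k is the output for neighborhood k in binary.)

position 18: 111 → 0  (bit 7 = 0)
position 0: 110 → 0  (bit 6 = 0)
position 10: 101 → 1  (bit 5 = 1)
position 1: 100 → 0  (bit 4 = 0)
position 8: 011 → 1  (bit 3 = 1)
position 4: 010 → 0  (bit 2 = 0)
position 3: 001 → 0  (bit 1 = 0)
position 2: 000 → 0  (bit 0 = 0)
bits b7..b0 = 00101000 = 40

40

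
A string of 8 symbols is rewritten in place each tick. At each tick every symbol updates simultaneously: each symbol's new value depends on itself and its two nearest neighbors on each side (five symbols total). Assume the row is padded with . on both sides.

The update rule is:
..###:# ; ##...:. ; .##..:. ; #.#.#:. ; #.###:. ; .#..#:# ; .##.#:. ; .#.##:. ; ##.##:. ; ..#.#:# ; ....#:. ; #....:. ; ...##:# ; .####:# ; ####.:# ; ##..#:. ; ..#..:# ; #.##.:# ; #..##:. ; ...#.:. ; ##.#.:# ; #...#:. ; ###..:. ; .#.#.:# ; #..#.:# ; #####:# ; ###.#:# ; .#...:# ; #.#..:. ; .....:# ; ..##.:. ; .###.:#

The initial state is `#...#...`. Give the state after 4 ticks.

##..##.#
......#.
####..##
###.....

###.....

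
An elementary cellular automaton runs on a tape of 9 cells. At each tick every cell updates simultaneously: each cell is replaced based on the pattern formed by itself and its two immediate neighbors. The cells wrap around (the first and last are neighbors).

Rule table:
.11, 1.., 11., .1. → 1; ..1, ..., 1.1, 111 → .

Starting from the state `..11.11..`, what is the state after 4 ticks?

1.11.1.1.

..11.111.
..11.1.11
1.11.1.11
1.11.1.1.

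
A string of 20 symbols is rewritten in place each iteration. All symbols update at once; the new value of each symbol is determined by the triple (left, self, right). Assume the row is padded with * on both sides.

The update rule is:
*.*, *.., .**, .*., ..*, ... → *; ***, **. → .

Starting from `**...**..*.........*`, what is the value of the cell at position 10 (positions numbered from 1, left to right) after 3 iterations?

*

..****.*************
***...**............
...****.************
position 10 holds *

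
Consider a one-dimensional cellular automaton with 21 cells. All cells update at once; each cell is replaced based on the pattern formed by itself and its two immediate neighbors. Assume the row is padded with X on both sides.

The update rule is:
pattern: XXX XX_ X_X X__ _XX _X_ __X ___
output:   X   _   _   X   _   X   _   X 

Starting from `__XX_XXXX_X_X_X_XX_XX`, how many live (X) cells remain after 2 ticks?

X_____XX__X_X_X_____X
_XXXX___X_X_X_XXXXX__
count of X: 12

12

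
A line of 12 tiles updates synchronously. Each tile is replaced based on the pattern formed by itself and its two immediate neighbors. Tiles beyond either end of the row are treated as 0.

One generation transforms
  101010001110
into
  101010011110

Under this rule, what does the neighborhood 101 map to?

At position 1 the neighborhood is 101; the next row has 0 there.

0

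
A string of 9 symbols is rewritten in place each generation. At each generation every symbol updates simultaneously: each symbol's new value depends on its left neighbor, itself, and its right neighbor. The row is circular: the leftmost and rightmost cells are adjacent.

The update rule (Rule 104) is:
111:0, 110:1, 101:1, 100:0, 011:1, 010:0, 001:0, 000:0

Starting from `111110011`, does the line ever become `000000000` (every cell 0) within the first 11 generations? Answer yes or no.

yes

000010010
000000000
all cells are 0 at generation 2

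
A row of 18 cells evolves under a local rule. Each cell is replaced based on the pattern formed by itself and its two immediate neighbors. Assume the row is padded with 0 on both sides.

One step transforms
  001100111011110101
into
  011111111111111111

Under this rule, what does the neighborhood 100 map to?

At position 4 the neighborhood is 100; the next row has 1 there.

1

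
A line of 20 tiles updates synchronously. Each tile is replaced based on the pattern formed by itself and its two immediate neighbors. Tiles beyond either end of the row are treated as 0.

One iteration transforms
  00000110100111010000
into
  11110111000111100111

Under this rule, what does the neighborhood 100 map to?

0

At position 9 the neighborhood is 100; the next row has 0 there.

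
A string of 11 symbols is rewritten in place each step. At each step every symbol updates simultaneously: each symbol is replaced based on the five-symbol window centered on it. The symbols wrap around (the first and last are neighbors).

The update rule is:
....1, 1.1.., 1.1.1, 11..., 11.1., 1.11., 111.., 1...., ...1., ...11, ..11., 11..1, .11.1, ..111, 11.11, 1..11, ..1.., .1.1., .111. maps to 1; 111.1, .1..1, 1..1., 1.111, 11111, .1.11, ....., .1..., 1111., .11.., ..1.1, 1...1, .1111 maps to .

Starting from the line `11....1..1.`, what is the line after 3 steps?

11..111...1

1.11111....
......11111
11..111...1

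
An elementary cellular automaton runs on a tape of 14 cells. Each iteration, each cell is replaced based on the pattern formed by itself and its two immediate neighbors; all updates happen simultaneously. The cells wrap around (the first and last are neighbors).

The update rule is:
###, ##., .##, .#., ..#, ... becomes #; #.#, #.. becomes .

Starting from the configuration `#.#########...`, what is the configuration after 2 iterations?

#.#########.##

iteration 1: #.#########.##
iteration 2: #.#########.##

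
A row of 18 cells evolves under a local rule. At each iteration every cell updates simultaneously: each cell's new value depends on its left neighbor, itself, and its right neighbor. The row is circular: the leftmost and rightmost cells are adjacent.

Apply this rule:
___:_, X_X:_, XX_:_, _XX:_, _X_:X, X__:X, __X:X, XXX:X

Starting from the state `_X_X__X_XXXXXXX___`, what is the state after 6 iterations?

XX_XXXX__XXXXX_X__
____XX_XX_XXX__XXX
X__X_______X_XX_X_
XXXXX_____XX____X_
_XXX_X___X__X__XX_
X_X__XX_XXXXXXX__X

X_X__XX_XXXXXXX__X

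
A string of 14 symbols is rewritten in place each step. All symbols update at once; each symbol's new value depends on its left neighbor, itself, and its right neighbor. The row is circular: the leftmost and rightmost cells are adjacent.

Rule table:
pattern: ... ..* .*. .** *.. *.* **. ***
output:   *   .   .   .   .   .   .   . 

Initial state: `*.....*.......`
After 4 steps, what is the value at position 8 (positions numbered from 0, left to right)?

.

..***...*****.
*.....*.......  (repeats step 0; period 2)
step 4: *.....*.......
position 8 holds .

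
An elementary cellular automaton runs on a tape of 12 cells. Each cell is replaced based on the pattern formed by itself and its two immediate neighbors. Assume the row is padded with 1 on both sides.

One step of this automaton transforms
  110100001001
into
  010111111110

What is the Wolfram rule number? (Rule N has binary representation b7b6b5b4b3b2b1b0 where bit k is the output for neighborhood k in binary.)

position 0: 111 → 0  (bit 7 = 0)
position 1: 110 → 1  (bit 6 = 1)
position 2: 101 → 0  (bit 5 = 0)
position 4: 100 → 1  (bit 4 = 1)
position 11: 011 → 0  (bit 3 = 0)
position 3: 010 → 1  (bit 2 = 1)
position 7: 001 → 1  (bit 1 = 1)
position 5: 000 → 1  (bit 0 = 1)
bits b7..b0 = 01010111 = 87

87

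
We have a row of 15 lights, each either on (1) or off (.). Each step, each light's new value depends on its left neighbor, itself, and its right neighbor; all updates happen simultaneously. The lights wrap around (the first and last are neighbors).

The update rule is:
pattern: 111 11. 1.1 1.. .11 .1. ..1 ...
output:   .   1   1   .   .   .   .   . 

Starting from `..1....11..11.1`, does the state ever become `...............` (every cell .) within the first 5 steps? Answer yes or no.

yes

........1...11.
.............1.
...............
all cells are . at step 3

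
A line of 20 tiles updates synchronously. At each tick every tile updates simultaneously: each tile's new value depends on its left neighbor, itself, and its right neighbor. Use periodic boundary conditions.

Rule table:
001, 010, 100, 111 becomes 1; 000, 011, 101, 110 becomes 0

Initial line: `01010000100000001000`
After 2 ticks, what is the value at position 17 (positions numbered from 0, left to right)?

11011001110000011100
00000110101000101011
position 17 holds 0

0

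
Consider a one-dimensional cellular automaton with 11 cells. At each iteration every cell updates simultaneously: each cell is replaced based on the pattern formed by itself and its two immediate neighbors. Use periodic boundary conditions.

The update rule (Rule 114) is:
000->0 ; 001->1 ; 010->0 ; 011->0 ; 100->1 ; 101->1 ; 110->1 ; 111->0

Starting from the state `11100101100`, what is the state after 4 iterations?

10011011011

iteration 1: 00111010111
iteration 2: 11001101001
iteration 3: 01110110110
iteration 4: 10011011011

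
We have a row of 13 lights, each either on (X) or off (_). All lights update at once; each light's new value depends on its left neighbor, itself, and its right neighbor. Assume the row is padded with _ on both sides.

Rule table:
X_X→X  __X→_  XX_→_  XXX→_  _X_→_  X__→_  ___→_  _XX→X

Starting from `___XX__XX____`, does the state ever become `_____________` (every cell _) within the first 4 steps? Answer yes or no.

___X___X_____
_____________
all cells are _ at step 2

yes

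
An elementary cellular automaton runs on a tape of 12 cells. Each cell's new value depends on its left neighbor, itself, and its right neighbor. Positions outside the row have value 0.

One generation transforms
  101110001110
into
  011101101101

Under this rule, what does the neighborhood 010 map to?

At position 0 the neighborhood is 010; the next row has 0 there.

0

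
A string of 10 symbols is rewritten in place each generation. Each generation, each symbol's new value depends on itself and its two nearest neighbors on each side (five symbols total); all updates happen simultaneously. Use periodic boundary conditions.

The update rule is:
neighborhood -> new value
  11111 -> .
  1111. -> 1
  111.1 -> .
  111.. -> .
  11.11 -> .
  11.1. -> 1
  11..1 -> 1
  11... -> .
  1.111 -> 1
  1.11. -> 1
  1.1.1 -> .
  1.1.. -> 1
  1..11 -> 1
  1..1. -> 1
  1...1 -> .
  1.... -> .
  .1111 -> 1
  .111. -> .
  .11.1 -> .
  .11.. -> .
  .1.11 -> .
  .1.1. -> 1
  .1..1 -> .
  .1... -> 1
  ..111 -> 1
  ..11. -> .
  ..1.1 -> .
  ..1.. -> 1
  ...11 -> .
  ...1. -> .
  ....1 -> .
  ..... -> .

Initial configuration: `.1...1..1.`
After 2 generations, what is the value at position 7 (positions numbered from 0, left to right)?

1

111..1.11.
1..11..1..
position 7 holds 1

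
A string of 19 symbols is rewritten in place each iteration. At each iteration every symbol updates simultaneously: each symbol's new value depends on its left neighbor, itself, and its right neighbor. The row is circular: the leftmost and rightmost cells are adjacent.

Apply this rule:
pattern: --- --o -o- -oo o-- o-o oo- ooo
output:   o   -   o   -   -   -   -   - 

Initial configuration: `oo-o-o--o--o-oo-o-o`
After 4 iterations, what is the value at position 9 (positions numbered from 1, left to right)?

---o-o--o--o----o--
oo-o-o--o--o-oo-o-o  (repeats iteration 0; period 2)
iteration 4: oo-o-o--o--o-oo-o-o
position 9 holds o

o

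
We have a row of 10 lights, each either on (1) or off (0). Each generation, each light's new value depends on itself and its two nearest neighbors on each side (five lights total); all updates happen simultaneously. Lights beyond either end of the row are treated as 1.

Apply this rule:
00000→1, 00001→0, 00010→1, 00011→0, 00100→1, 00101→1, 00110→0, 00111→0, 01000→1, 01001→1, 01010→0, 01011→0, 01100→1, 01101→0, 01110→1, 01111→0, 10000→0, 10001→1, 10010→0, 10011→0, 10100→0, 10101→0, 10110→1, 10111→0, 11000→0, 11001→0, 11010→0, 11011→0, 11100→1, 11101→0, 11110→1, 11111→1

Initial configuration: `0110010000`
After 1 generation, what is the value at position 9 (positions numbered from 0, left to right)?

0

0110011000
position 9 holds 0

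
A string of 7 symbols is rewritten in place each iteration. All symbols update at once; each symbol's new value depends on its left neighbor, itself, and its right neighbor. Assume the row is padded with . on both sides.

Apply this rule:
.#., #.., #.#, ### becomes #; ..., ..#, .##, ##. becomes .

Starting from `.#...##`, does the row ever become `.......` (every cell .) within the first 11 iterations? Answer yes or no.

.##....
...#...
...##..
.....#.
.....##
.......
all cells are . at iteration 6

yes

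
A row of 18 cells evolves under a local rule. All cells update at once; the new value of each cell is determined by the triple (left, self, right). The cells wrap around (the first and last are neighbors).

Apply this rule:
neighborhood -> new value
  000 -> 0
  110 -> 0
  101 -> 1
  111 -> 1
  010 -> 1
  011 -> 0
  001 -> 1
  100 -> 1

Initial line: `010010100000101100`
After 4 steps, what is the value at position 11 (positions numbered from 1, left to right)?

111111110001110010
011111101010101111
101111011111110110
110110101111101001
position 11 holds 1

1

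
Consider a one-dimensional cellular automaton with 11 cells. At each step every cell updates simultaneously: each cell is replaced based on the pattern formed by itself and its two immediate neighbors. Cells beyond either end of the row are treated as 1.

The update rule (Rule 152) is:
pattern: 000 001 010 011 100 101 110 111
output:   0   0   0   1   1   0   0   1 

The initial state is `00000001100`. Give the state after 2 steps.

01000000000

step 1: 10000001010
step 2: 01000000000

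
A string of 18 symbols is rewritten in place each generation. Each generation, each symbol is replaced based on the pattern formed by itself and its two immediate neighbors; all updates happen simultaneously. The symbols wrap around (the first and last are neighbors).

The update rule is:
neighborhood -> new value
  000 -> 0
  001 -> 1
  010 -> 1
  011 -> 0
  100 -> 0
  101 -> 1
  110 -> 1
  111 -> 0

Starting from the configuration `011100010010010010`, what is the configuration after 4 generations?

100100110110110110
101101011011011011
110111101101101100
011000110110110101

011000110110110101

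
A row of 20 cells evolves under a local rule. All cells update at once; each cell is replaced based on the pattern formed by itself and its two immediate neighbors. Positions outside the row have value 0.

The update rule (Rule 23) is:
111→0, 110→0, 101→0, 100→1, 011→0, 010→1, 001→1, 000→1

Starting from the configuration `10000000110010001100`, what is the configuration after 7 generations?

11111111001111110011

generation 1: 11111111001111110011
generation 2: 00000000110000001100
generation 3: 11111111001111110011  (repeats generation 1; period 2)
generation 7: 11111111001111110011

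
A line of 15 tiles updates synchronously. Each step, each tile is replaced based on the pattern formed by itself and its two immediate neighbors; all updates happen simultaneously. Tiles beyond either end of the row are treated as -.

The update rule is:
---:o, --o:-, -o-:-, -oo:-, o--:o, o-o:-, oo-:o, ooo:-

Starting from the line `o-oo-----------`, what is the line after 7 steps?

step 1: ---oooooooooooo
step 2: oo------------o
step 3: -oooooooooooo--
step 4: ------------ooo
step 5: ooooooooooo---o
step 6: ----------ooo--
step 7: ooooooooo---ooo

ooooooooo---ooo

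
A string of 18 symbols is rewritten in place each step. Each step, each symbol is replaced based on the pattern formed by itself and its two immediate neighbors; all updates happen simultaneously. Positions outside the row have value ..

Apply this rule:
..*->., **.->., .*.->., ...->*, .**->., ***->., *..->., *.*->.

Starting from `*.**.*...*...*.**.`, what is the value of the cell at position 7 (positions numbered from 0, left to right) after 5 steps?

step 1: .......*...*......
step 2: ******...*...*****
step 3: .......*...*......  (repeats step 1; period 2)
step 5: .......*...*......
position 7 holds *

*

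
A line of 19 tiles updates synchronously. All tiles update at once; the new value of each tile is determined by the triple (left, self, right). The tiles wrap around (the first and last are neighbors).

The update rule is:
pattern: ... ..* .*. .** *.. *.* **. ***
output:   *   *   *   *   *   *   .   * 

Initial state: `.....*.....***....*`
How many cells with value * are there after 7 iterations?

*************.*****
************.******
***********.*******
**********.********
*********.*********
********.**********
*******.***********
count of *: 18

18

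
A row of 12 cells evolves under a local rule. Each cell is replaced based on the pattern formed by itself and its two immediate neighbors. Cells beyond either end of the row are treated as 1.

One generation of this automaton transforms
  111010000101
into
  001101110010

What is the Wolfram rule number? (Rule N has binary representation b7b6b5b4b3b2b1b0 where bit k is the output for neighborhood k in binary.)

position 0: 111 → 0  (bit 7 = 0)
position 2: 110 → 1  (bit 6 = 1)
position 3: 101 → 1  (bit 5 = 1)
position 5: 100 → 1  (bit 4 = 1)
position 11: 011 → 0  (bit 3 = 0)
position 4: 010 → 0  (bit 2 = 0)
position 8: 001 → 0  (bit 1 = 0)
position 6: 000 → 1  (bit 0 = 1)
bits b7..b0 = 01110001 = 113

113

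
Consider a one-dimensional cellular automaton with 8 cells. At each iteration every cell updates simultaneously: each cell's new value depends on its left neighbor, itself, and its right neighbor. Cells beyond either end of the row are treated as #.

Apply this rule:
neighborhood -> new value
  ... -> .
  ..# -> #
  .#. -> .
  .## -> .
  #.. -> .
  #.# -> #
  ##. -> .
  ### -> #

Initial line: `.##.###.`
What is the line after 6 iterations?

#..#.#.#
..#.#.#.
.#.#.#.#
#.#.#.#.
.#.#.#.#  (repeats iteration 3; period 2)
iteration 6: #.#.#.#.

#.#.#.#.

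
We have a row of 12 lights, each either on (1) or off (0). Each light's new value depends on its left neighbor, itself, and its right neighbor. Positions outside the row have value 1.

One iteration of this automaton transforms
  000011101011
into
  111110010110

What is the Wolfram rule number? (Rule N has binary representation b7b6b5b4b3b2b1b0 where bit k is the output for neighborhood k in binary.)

position 5: 111 → 0  (bit 7 = 0)
position 6: 110 → 0  (bit 6 = 0)
position 7: 101 → 1  (bit 5 = 1)
position 0: 100 → 1  (bit 4 = 1)
position 4: 011 → 1  (bit 3 = 1)
position 8: 010 → 0  (bit 2 = 0)
position 3: 001 → 1  (bit 1 = 1)
position 1: 000 → 1  (bit 0 = 1)
bits b7..b0 = 00111011 = 59

59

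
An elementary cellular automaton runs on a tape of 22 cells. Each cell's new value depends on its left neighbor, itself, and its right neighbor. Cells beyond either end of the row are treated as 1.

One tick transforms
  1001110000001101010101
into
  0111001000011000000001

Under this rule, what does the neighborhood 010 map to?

0

At position 15 the neighborhood is 010; the next row has 0 there.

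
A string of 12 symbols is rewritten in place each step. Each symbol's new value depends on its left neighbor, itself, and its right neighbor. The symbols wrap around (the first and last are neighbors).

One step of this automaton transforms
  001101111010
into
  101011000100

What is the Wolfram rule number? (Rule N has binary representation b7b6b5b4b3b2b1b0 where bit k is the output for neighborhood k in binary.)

41

position 6: 111 → 0  (bit 7 = 0)
position 3: 110 → 0  (bit 6 = 0)
position 4: 101 → 1  (bit 5 = 1)
position 11: 100 → 0  (bit 4 = 0)
position 2: 011 → 1  (bit 3 = 1)
position 10: 010 → 0  (bit 2 = 0)
position 1: 001 → 0  (bit 1 = 0)
position 0: 000 → 1  (bit 0 = 1)
bits b7..b0 = 00101001 = 41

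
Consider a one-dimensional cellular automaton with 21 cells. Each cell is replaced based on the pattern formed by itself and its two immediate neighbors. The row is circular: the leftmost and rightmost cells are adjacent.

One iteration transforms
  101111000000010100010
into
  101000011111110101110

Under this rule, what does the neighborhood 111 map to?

0

At position 3 the neighborhood is 111; the next row has 0 there.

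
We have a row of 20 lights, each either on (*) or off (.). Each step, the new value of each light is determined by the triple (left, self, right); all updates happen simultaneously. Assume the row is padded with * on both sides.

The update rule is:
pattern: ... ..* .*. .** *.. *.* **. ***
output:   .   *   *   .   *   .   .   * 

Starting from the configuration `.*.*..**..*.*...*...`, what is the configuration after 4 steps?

..**.*..*..*..*.*...

step 1: .*.***..***.**.***.*
step 2: .*..*.**.*......*...
step 3: .****....**....***.*
step 4: ..**.*..*..*..*.*...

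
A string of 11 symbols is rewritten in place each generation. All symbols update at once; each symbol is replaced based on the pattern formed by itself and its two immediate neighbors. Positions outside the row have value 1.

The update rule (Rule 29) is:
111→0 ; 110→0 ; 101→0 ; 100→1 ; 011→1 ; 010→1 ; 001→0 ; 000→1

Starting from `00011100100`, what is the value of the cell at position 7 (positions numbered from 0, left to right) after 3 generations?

0

generation 1: 11010010110
generation 2: 00011010100
generation 3: 11010010110
position 7 holds 0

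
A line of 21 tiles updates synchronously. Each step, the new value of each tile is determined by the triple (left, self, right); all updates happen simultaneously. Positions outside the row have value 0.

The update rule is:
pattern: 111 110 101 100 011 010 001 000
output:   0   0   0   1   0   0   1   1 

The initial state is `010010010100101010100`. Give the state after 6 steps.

000000011100111111100

101101100011000000011
000000011100111111100
111111100011000000011
000000011100111111100  (repeats step 2; period 2)
step 6: 000000011100111111100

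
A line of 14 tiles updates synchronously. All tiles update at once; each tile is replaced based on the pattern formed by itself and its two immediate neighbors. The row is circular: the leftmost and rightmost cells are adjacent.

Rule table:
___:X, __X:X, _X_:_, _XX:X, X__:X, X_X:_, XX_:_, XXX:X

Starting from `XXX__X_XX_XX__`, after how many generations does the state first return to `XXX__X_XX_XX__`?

XX_XX__X__X_XX
X__X_XX_XX__XX
_XX__X__X_XXXX
_X_XX_XX__XXX_
X__X__X_XXXX_X
_XX_XX__XXX__X
_X__X_XXXX_XX_
X_XX__XXX__X_X
__X_XXXX_XX__X
XX__XXX__X_XX_
X_XXXX_XX__X__
__XXX__X_XX_XX
XXXX_XX__X__X_
XXX__X_XX_XX__

14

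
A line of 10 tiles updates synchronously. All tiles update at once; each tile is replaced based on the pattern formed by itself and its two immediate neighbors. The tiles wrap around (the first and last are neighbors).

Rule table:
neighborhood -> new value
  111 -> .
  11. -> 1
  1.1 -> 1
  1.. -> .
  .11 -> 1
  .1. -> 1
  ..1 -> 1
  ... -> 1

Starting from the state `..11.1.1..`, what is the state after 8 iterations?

.11111...1

11111111.1
.......111
.1111111.1
11.....111
.1.11111..
1111...1.1
...1.11111
.11111...1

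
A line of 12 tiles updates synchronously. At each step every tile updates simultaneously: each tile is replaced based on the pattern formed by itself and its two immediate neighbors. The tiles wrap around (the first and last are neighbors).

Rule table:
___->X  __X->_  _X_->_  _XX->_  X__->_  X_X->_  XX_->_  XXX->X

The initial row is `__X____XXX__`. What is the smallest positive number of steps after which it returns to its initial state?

14

X___XX__X__X
__X_________
X___XXXXXXXX
__X__XXXXXXX
______XXXXX_
XXXXX__XXX__
_XXX____X___
__X__XX___XX
________X___
XXXXXXX___XX
XXXXXX__X__X
XXXXX_______
_XXX__XXXXX_
__X____XXX__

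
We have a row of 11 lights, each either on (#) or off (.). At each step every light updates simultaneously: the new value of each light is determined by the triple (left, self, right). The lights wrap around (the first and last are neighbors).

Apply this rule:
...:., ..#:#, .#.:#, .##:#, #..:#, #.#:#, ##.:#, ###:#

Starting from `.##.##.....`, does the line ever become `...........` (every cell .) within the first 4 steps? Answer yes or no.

#######....
########..#
###########
###########
step 4 is ###########, still not uniform .

no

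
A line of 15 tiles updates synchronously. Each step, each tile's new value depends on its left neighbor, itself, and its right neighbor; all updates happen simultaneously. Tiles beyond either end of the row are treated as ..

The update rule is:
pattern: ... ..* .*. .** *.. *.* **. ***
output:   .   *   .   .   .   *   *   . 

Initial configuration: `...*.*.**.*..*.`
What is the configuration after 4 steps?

.*.*.*.*.*.....

..*.*.*.**..*..
.*.*.*.*.*.*...
*.*.*.*.*.*....
.*.*.*.*.*.....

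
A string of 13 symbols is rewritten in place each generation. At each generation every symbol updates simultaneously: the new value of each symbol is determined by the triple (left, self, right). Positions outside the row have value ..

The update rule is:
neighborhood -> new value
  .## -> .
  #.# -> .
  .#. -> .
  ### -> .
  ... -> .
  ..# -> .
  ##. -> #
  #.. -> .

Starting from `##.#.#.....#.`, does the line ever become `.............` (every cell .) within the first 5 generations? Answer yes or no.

generation 1: .#...........
generation 2: .............
all cells are . at generation 2

yes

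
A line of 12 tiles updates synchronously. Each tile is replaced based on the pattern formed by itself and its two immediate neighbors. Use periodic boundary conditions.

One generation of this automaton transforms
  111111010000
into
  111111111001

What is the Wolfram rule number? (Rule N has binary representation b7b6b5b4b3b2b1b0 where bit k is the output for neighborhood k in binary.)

position 1: 111 → 1  (bit 7 = 1)
position 5: 110 → 1  (bit 6 = 1)
position 6: 101 → 1  (bit 5 = 1)
position 8: 100 → 1  (bit 4 = 1)
position 0: 011 → 1  (bit 3 = 1)
position 7: 010 → 1  (bit 2 = 1)
position 11: 001 → 1  (bit 1 = 1)
position 9: 000 → 0  (bit 0 = 0)
bits b7..b0 = 11111110 = 254

254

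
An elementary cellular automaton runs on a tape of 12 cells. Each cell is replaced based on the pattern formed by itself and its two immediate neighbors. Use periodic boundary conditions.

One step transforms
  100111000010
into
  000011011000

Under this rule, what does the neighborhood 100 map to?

0

At position 1 the neighborhood is 100; the next row has 0 there.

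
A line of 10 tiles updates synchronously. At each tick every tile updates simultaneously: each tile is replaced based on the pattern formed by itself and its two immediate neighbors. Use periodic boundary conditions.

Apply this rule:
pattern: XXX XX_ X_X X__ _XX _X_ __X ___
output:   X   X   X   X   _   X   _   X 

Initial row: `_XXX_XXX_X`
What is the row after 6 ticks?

_XXXXX_XXX

X_XXX_XXXX
XX_XXX_XXX
XXX_XXX_XX
XXXX_XXX_X
XXXXX_XXX_
_XXXXX_XXX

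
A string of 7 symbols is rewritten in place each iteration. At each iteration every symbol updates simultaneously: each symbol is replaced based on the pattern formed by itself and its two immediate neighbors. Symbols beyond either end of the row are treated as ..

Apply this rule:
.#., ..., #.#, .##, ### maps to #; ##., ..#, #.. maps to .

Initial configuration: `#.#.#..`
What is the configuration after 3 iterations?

#####.#
####.##
###.##.

###.##.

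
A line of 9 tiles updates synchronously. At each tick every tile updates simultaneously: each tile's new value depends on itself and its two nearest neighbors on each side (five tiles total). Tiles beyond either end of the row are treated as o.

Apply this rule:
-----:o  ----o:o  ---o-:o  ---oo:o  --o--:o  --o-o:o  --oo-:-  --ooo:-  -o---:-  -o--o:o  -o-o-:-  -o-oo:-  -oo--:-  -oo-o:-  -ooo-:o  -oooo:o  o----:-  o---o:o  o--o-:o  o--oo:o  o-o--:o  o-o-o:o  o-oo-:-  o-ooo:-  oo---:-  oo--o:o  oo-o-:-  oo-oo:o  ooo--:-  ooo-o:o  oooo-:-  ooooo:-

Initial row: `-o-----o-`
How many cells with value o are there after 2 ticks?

-o--oooo-
-ooo-o-oo
count of o: 6

6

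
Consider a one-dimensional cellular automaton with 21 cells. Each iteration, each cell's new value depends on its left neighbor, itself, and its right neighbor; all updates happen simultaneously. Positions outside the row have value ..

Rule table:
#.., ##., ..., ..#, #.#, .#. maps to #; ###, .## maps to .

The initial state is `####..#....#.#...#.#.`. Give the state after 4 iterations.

##..................#

...##################
###.................#
..###################
##..................#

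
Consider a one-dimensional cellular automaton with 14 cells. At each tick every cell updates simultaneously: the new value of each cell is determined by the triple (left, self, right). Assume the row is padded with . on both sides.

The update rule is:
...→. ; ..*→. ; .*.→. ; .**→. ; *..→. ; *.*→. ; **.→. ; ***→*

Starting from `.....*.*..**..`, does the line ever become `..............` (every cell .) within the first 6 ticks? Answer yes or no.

yes

..............
all cells are . at tick 1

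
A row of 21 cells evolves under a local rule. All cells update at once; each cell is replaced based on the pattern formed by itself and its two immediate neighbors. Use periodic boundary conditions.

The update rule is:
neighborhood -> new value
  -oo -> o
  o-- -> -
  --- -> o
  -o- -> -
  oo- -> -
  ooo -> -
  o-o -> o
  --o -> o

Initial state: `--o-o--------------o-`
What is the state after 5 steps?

--oo--oo--ooooooooooo

oo-o--ooooooooooooo--
o-o--oo-------------o
-o--oo--ooooooooooooo
o--oo--oo------------
--oo--oo--ooooooooooo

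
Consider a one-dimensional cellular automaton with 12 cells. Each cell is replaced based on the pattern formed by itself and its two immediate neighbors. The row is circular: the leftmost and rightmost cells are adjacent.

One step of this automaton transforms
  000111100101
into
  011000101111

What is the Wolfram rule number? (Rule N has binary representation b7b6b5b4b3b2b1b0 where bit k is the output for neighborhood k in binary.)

103

position 4: 111 → 0  (bit 7 = 0)
position 6: 110 → 1  (bit 6 = 1)
position 10: 101 → 1  (bit 5 = 1)
position 0: 100 → 0  (bit 4 = 0)
position 3: 011 → 0  (bit 3 = 0)
position 9: 010 → 1  (bit 2 = 1)
position 2: 001 → 1  (bit 1 = 1)
position 1: 000 → 1  (bit 0 = 1)
bits b7..b0 = 01100111 = 103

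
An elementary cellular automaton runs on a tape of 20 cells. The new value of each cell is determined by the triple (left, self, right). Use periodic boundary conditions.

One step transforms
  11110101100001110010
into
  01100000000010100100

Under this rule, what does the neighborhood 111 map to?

At position 1 the neighborhood is 111; the next row has 1 there.

1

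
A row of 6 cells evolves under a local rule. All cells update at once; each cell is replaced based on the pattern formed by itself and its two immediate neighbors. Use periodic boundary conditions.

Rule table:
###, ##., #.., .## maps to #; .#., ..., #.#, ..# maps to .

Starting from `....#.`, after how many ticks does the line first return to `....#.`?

.....#
#.....
.#....
..#...
...#..
....#.

6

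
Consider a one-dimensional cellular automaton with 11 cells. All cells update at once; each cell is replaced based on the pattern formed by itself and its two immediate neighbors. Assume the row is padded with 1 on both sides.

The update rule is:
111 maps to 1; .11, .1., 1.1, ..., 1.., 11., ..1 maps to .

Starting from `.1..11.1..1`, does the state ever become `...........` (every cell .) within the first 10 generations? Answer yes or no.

generation 1: ...........
all cells are . at generation 1

yes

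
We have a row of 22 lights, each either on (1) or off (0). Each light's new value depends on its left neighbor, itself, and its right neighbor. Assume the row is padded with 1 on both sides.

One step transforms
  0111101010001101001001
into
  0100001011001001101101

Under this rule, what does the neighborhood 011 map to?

At position 1 the neighborhood is 011; the next row has 1 there.

1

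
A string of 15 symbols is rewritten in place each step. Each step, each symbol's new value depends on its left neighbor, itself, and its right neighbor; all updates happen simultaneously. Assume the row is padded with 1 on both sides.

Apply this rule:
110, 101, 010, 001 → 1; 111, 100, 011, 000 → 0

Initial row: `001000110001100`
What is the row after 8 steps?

001110100001100

011001010010101
101011110111110
111100011000011
000100101000100
001101111001101
010110001010110
111010011111011
001110100001100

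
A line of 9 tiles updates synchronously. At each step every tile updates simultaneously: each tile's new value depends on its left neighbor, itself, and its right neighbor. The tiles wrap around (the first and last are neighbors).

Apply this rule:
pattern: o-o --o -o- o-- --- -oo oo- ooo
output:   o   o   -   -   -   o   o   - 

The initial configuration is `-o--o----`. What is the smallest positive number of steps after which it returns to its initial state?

9

o--o-----
--o-----o
-o-----o-
o-----o--
-----o--o
----o--o-
---o--o--
--o--o---
-o--o----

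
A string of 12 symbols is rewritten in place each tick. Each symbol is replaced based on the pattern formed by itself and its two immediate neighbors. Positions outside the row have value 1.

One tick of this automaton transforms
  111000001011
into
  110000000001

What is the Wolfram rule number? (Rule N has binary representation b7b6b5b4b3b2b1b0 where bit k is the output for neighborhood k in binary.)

position 0: 111 → 1  (bit 7 = 1)
position 2: 110 → 0  (bit 6 = 0)
position 9: 101 → 0  (bit 5 = 0)
position 3: 100 → 0  (bit 4 = 0)
position 10: 011 → 0  (bit 3 = 0)
position 8: 010 → 0  (bit 2 = 0)
position 7: 001 → 0  (bit 1 = 0)
position 4: 000 → 0  (bit 0 = 0)
bits b7..b0 = 10000000 = 128

128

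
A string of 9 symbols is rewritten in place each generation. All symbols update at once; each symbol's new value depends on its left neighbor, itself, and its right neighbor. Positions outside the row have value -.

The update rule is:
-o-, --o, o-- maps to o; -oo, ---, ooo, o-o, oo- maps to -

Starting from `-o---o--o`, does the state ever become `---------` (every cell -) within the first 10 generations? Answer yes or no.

generation 1: ooo-ooooo
generation 2: ---------
all cells are - at generation 2

yes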